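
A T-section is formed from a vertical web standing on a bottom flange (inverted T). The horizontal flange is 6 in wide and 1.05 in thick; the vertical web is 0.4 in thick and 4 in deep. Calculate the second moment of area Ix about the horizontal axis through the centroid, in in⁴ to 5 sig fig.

Ix ≈ 10.847 in⁴

Break the section into simple shapes (no overlaps), measuring from the bottom-left corner of the bounding box.
Flange: 6 × 1.05, A = 6.3 in², y = 0.525 in, Ī = 0.5788125 in⁴.
Web: 0.4 × 4, A = 1.6 in², y = 3.05 in, Ī = 2.133333 in⁴.
Centroid: ȳ = ΣA·y / ΣA = 1.036392 in.
Transfer each piece to the horizontal axis through the centroid using Ī + A·d² with d = y − 1.036392:
  flange: d = -0.5113924 in → contributes +2.226402 in⁴
  web: d = 2.013608 in → contributes +8.620718 in⁴
Total I = 10.84712 in⁴.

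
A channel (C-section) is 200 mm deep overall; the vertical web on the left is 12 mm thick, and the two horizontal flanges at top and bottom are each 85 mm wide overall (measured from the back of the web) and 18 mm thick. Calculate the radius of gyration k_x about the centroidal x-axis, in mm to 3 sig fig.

k_x ≈ 77.0 mm

Treat the section as a set of non-overlapping primitives; coordinates are from the bounding-box lower-left.
Web: 12 × 200, A = 2 400 mm², y = 100 mm, Ī = 8 000 000 mm⁴.
Top flange (beyond web): 73 × 18, A = 1 314 mm², y = 191 mm, Ī = 35 478 mm⁴.
Bottom flange (beyond web): 73 × 18, A = 1 314 mm², y = 9 mm, Ī = 35 478 mm⁴.
By symmetry the centroid is at mid-height, ȳ = 100 mm.
Transfer each piece to the centroidal x-axis using Ī + A·d² with d = y − 100:
  web: d = 0 mm → contributes +8 000 000 mm⁴
  top flange (beyond web): d = 91 mm → contributes +10 916 712 mm⁴
  bottom flange (beyond web): d = -91 mm → contributes +10 916 712 mm⁴
Total I = 29 833 424 mm⁴.
Radius of gyration: k = √(I/A) = √(29 833 424 / 5 028) = 77.029 mm.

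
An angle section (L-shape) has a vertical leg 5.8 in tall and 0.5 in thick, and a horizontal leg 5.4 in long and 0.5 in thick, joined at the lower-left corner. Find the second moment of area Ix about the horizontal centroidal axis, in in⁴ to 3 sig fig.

Ix ≈ 17.5 in⁴

Split into non-overlapping primitives; take the origin at the lower-left of the bounding box.
Vertical leg: 0.5 × 5.8, A = 2.9 in², y = 2.9 in, Ī = 8.1297 in⁴.
Horizontal leg (remainder): 4.9 × 0.5, A = 2.45 in², y = 0.25 in, Ī = 0.051042 in⁴.
Centroid: ȳ = ΣA·y / ΣA = 1.6864 in.
Transfer each piece to the horizontal centroidal axis using Ī + A·d² with d = y − 1.6864:
  vertical leg: d = 1.2136 in → contributes +12.401 in⁴
  horizontal leg (remainder): d = -1.4364 in → contributes +5.1063 in⁴
Total I = 17.507 in⁴.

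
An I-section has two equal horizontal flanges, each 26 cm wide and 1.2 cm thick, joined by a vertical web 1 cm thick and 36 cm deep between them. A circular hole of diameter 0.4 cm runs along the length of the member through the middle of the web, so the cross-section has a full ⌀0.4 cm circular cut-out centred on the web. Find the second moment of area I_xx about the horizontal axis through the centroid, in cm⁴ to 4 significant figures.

Split into non-overlapping primitives; take the origin at the lower-left of the bounding box.
Bottom flange: 26 × 1.2, A = 31.2 cm², y = 0.6 cm, Ī = 3.744 cm⁴.
Web: 1 × 36, A = 36 cm², y = 19.2 cm, Ī = 3 888 cm⁴.
Top flange: 26 × 1.2, A = 31.2 cm², y = 37.8 cm, Ī = 3.744 cm⁴.
Hole (subtracted): ⌀0.4, A = 0.125664 cm², y = 19.2 cm, Ī = 0.00125664 cm⁴.
By symmetry the centroid is at mid-height, ȳ = 19.2 cm.
Transfer each piece to the horizontal axis through the centroid using Ī + A·d² with d = y − 19.2:
  bottom flange: d = -18.6 cm → contributes +10797.7 cm⁴
  web: d = 0 cm → contributes +3 888 cm⁴
  top flange: d = 18.6 cm → contributes +10797.7 cm⁴
  hole: d = 0 cm → contributes −0.00125664 cm⁴
Total I = 25483.4 cm⁴.

I_xx ≈ 2.548 × 10⁴ cm⁴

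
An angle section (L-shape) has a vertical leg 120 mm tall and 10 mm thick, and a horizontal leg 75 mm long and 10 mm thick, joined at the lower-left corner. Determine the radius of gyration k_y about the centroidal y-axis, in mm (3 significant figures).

Decompose the section into non-overlapping parts with the origin at the bottom-left of its bounding rectangle.
Vertical leg: 10 × 120, A = 1 200 mm², x = 5 mm, Ī = 10 000 mm⁴.
Horizontal leg (remainder): 65 × 10, A = 650 mm², x = 42.5 mm, Ī = 228 854 mm⁴.
Centroid: x̄ = ΣA·x / ΣA = 18.176 mm.
Transfer each piece to the centroidal y-axis using Ī + A·d² with d = x − 18.176:
  vertical leg: d = -13.176 mm → contributes +218 318 mm⁴
  horizontal leg (remainder): d = 24.324 mm → contributes +613 441 mm⁴
Total I = 831 760 mm⁴.
Radius of gyration: k = √(I/A) = √(831 760 / 1 850) = 21.204 mm.

k_y ≈ 21.2 mm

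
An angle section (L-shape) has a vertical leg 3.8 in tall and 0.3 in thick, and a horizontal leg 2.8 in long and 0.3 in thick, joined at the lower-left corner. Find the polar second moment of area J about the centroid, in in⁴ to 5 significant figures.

Decompose the section into non-overlapping parts with the origin at the bottom-left of its bounding rectangle.
Vertical leg: 0.3 × 3.8, A = 1.14 in², y = 1.9 in, Ī = 1.3718 in⁴.
Horizontal leg (remainder): 2.5 × 0.3, A = 0.75 in², y = 0.15 in, Ī = 0.005625 in⁴.
Centroid: ȳ = ΣA·y / ΣA = 1.205556 in.
Transfer each piece to the centroidal x-axis using Ī + A·d² with d = y − 1.205556:
  vertical leg: d = 0.6944444 in → contributes +1.921569 in⁴
  horizontal leg (remainder): d = -1.055556 in → contributes +0.8412731 in⁴
Total I = 2.762842 in⁴.
For the y-axis: x̄ = 0.7055556 in.
Repeating about the centroidal y-axis gives I_y = 1.285842 in⁴.
Polar second moment: J = I_x + I_y = 4.048683 in⁴.

J ≈ 4.0487 in⁴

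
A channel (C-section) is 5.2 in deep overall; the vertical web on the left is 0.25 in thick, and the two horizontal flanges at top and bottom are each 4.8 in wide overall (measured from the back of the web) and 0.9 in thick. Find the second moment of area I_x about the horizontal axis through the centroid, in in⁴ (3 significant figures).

I_x ≈ 41.3 in⁴

Treat the section as a set of non-overlapping primitives; coordinates are from the bounding-box lower-left.
Web: 0.25 × 5.2, A = 1.3 in², y = 2.6 in, Ī = 2.9293 in⁴.
Top flange (beyond web): 4.55 × 0.9, A = 4.095 in², y = 4.75 in, Ī = 0.27641 in⁴.
Bottom flange (beyond web): 4.55 × 0.9, A = 4.095 in², y = 0.45 in, Ī = 0.27641 in⁴.
By symmetry the centroid is at mid-height, ȳ = 2.6 in.
Transfer each piece to the horizontal axis through the centroid using Ī + A·d² with d = y − 2.6:
  web: d = 0 in → contributes +2.9293 in⁴
  top flange (beyond web): d = 2.15 in → contributes +19.206 in⁴
  bottom flange (beyond web): d = -2.15 in → contributes +19.206 in⁴
Total I = 41.34 in⁴.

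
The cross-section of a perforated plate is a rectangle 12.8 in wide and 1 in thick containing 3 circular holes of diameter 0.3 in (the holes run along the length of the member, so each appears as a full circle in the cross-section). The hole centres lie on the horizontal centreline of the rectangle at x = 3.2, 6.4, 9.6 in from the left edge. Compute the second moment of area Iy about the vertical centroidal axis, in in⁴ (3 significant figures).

Iy ≈ 173 in⁴

Break the section into simple shapes (no overlaps), measuring from the bottom-left corner of the bounding box.
Plate: 12.8 × 1, A = 12.8 in², x = 6.4 in, Ī = 174.76 in⁴.
Hole 1 (subtracted): ⌀0.3, A = 0.070686 in², x = 3.2 in, Ī = 0.00039761 in⁴.
Hole 2 (subtracted): ⌀0.3, A = 0.070686 in², x = 6.4 in, Ī = 0.00039761 in⁴.
Hole 3 (subtracted): ⌀0.3, A = 0.070686 in², x = 9.6 in, Ī = 0.00039761 in⁴.
By symmetry the centroid is at mid-width, x̄ = 6.4 in.
Transfer each piece to the vertical centroidal axis using Ī + A·d² with d = x − 6.4:
  plate: d = 0 in → contributes +174.76 in⁴
  hole 1: d = -3.2 in → contributes −0.72422 in⁴
  hole 2: d = 0 in → contributes −0.00039761 in⁴
  hole 3: d = 3.2 in → contributes −0.72422 in⁴
Total I = 173.31 in⁴.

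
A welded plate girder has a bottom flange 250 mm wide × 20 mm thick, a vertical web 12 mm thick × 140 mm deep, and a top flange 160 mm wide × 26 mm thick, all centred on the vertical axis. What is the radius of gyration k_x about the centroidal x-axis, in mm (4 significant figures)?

Decompose the section into non-overlapping parts with the origin at the bottom-left of its bounding rectangle.
Bottom plate: 250 × 20, A = 5 000 mm², y = 10 mm, Ī = 166 667 mm⁴.
Web plate: 12 × 140, A = 1 680 mm², y = 90 mm, Ī = 2 744 000 mm⁴.
Top plate: 160 × 26, A = 4 160 mm², y = 173 mm, Ī = 234 347 mm⁴.
Centroid: ȳ = ΣA·y / ΣA = 84.952 mm.
Transfer each piece to the centroidal x-axis using Ī + A·d² with d = y − 84.952:
  bottom plate: d = -74.952 mm → contributes +28 255 700 mm⁴
  web plate: d = 5.04797 mm → contributes +2 786 810 mm⁴
  top plate: d = 88.048 mm → contributes +32 484 518 mm⁴
Total I = 63 527 028 mm⁴.
Radius of gyration: k = √(I/A) = √(63 527 028 / 10 840) = 76.5534 mm.

k_x ≈ 76.55 mm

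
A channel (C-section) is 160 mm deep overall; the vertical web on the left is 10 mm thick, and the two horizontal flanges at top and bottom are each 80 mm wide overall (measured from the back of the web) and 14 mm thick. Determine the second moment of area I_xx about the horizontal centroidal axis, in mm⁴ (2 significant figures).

Break the section into simple shapes (no overlaps), measuring from the bottom-left corner of the bounding box.
Web: 10 × 160, A = 1 600 mm², y = 80 mm, Ī = 3 413 333 mm⁴.
Top flange (beyond web): 70 × 14, A = 980 mm², y = 153 mm, Ī = 16 007 mm⁴.
Bottom flange (beyond web): 70 × 14, A = 980 mm², y = 7 mm, Ī = 16 007 mm⁴.
By symmetry the centroid is at mid-height, ȳ = 80 mm.
Transfer each piece to the horizontal centroidal axis using Ī + A·d² with d = y − 80:
  web: d = 0 mm → contributes +3 413 333 mm⁴
  top flange (beyond web): d = 73 mm → contributes +5 238 427 mm⁴
  bottom flange (beyond web): d = -73 mm → contributes +5 238 427 mm⁴
Total I = 13 890 187 mm⁴.

I_xx ≈ 1.4 × 10⁷ mm⁴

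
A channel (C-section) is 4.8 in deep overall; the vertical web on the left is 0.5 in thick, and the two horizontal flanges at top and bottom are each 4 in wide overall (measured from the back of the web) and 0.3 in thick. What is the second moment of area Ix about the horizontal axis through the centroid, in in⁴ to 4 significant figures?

Ix ≈ 15.26 in⁴

Treat the section as a set of non-overlapping primitives; coordinates are from the bounding-box lower-left.
Web: 0.5 × 4.8, A = 2.4 in², y = 2.4 in, Ī = 4.608 in⁴.
Top flange (beyond web): 3.5 × 0.3, A = 1.05 in², y = 4.65 in, Ī = 0.007875 in⁴.
Bottom flange (beyond web): 3.5 × 0.3, A = 1.05 in², y = 0.15 in, Ī = 0.007875 in⁴.
By symmetry the centroid is at mid-height, ȳ = 2.4 in.
Transfer each piece to the horizontal axis through the centroid using Ī + A·d² with d = y − 2.4:
  web: d = 0 in → contributes +4.608 in⁴
  top flange (beyond web): d = 2.25 in → contributes +5.3235 in⁴
  bottom flange (beyond web): d = -2.25 in → contributes +5.3235 in⁴
Total I = 15.255 in⁴.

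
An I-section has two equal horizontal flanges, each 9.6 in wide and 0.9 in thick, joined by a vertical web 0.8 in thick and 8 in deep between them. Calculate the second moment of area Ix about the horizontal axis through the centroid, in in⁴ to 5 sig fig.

Decompose the section into non-overlapping parts with the origin at the bottom-left of its bounding rectangle.
Bottom flange: 9.6 × 0.9, A = 8.64 in², y = 0.45 in, Ī = 0.5832 in⁴.
Web: 0.8 × 8, A = 6.4 in², y = 4.9 in, Ī = 34.13333 in⁴.
Top flange: 9.6 × 0.9, A = 8.64 in², y = 9.35 in, Ī = 0.5832 in⁴.
By symmetry the centroid is at mid-height, ȳ = 4.9 in.
Transfer each piece to the horizontal axis through the centroid using Ī + A·d² with d = y − 4.9:
  bottom flange: d = -4.45 in → contributes +171.6768 in⁴
  web: d = 0 in → contributes +34.13333 in⁴
  top flange: d = 4.45 in → contributes +171.6768 in⁴
Total I = 377.4869 in⁴.

Ix ≈ 377.49 in⁴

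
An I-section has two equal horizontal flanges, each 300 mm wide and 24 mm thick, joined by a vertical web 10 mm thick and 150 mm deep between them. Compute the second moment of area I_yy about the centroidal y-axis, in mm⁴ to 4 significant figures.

I_yy ≈ 1.080 × 10⁸ mm⁴

Break the section into simple shapes (no overlaps), measuring from the bottom-left corner of the bounding box.
Bottom flange: 300 × 24, A = 7 200 mm², x = 150 mm, Ī = 54 000 000 mm⁴.
Web: 10 × 150, A = 1 500 mm², x = 150 mm, Ī = 12 500 mm⁴.
Top flange: 300 × 24, A = 7 200 mm², x = 150 mm, Ī = 54 000 000 mm⁴.
By symmetry the centroid is at mid-width, x̄ = 150 mm.
All pieces are centred on the centroidal y-axis, so I = ΣĪ = 108 012 500 mm⁴.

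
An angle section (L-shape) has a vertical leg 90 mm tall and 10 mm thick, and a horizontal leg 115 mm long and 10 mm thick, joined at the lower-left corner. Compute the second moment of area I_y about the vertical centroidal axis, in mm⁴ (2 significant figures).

Treat the section as a set of non-overlapping primitives; coordinates are from the bounding-box lower-left.
Vertical leg: 10 × 90, A = 900 mm², x = 5 mm, Ī = 7 500 mm⁴.
Horizontal leg (remainder): 105 × 10, A = 1 050 mm², x = 62.5 mm, Ī = 964 688 mm⁴.
Centroid: x̄ = ΣA·x / ΣA = 35.96 mm.
Transfer each piece to the vertical centroidal axis using Ī + A·d² with d = x − 35.96:
  vertical leg: d = -30.96 mm → contributes +870 255 mm⁴
  horizontal leg (remainder): d = 26.54 mm → contributes +1 704 192 mm⁴
Total I = 2 574 447 mm⁴.

I_y ≈ 2.6 × 10⁶ mm⁴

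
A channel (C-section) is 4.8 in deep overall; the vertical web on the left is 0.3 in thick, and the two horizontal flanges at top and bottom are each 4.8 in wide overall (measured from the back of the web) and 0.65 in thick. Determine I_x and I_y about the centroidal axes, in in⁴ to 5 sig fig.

I_x ≈ 28.159 in⁴, I_y ≈ 16.539 in⁴

Treat the section as a set of non-overlapping primitives; coordinates are from the bounding-box lower-left.
Web: 0.3 × 4.8, A = 1.44 in², y = 2.4 in, Ī = 2.7648 in⁴.
Top flange (beyond web): 4.5 × 0.65, A = 2.925 in², y = 4.475 in, Ī = 0.1029844 in⁴.
Bottom flange (beyond web): 4.5 × 0.65, A = 2.925 in², y = 0.325 in, Ī = 0.1029844 in⁴.
By symmetry the centroid is at mid-height, ȳ = 2.4 in.
Transfer each piece to the centroidal x-axis using Ī + A·d² with d = y − 2.4:
  web: d = 0 in → contributes +2.7648 in⁴
  top flange (beyond web): d = 2.075 in → contributes +12.69694 in⁴
  bottom flange (beyond web): d = -2.075 in → contributes +12.69694 in⁴
Total I = 28.15868 in⁴.
For the y-axis: x̄ = 2.075926 in.
Repeating about the centroidal y-axis gives I_y = 16.53868 in⁴.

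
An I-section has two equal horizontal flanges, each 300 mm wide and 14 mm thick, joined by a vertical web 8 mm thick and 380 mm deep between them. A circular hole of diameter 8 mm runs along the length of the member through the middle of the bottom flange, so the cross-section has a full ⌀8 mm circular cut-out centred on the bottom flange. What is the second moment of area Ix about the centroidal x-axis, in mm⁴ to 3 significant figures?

Ix ≈ 3.61 × 10⁸ mm⁴

Break the section into simple shapes (no overlaps), measuring from the bottom-left corner of the bounding box.
Bottom flange: 300 × 14, A = 4 200 mm², y = 7 mm, Ī = 68 600 mm⁴.
Web: 8 × 380, A = 3 040 mm², y = 204 mm, Ī = 36 581 333 mm⁴.
Top flange: 300 × 14, A = 4 200 mm², y = 401 mm, Ī = 68 600 mm⁴.
Hole (subtracted): ⌀8, A = 50.265 mm², y = 7 mm, Ī = 201.06 mm⁴.
Centroid: ȳ = ΣA·y / ΣA = 204.87 mm.
Transfer each piece to the centroidal x-axis using Ī + A·d² with d = y − 204.87:
  bottom flange: d = -197.87 mm → contributes +164 508 267 mm⁴
  web: d = -0.86941 mm → contributes +36 583 631 mm⁴
  top flange: d = 196.13 mm → contributes +161 630 882 mm⁴
  hole: d = -197.87 mm → contributes −1 968 210 mm⁴
Total I = 360 754 570 mm⁴.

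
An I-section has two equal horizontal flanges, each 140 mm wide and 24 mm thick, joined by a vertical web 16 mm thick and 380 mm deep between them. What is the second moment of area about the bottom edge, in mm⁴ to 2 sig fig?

I_base ≈ 9.3 × 10⁸ mm⁴

Decompose the section into non-overlapping parts with the origin at the bottom-left of its bounding rectangle.
Bottom flange: 140 × 24, A = 3 360 mm², y = 12 mm, Ī = 161 280 mm⁴.
Web: 16 × 380, A = 6 080 mm², y = 214 mm, Ī = 73 162 667 mm⁴.
Top flange: 140 × 24, A = 3 360 mm², y = 416 mm, Ī = 161 280 mm⁴.
Transfer each piece to the bottom edge using Ī + A·d² with d = y − 0:
  bottom flange: d = 12 mm → contributes +645 120 mm⁴
  web: d = 214 mm → contributes +351 602 347 mm⁴
  top flange: d = 416 mm → contributes +581 629 440 mm⁴
Total I = 933 876 907 mm⁴.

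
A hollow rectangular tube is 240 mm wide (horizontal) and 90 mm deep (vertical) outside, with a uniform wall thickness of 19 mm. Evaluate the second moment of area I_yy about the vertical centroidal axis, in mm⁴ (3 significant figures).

Treat the section as a set of non-overlapping primitives; coordinates are from the bounding-box lower-left.
Outer rectangle: 240 × 90, A = 21 600 mm², x = 120 mm, Ī = 103 680 000 mm⁴.
Inner void (subtracted): 202 × 52, A = 10 504 mm², x = 120 mm, Ī = 35 717 101 mm⁴.
By symmetry the centroid is at mid-width, x̄ = 120 mm.
All pieces are centred on the vertical centroidal axis, so I = ΣĪ (holes subtracted) = 67 962 899 mm⁴.

I_yy ≈ 6.80 × 10⁷ mm⁴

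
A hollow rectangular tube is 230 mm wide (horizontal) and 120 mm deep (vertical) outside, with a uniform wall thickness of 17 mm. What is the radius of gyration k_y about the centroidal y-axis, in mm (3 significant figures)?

Break the section into simple shapes (no overlaps), measuring from the bottom-left corner of the bounding box.
Outer rectangle: 230 × 120, A = 27 600 mm², x = 115 mm, Ī = 121 670 000 mm⁴.
Inner void (subtracted): 196 × 86, A = 16 856 mm², x = 115 mm, Ī = 53 961 675 mm⁴.
By symmetry the centroid is at mid-width, x̄ = 115 mm.
All pieces are centred on the centroidal y-axis, so I = ΣĪ (holes subtracted) = 67 708 325 mm⁴.
Radius of gyration: k = √(I/A) = √(67 708 325 / 10 744) = 79.385 mm.

k_y ≈ 79.4 mm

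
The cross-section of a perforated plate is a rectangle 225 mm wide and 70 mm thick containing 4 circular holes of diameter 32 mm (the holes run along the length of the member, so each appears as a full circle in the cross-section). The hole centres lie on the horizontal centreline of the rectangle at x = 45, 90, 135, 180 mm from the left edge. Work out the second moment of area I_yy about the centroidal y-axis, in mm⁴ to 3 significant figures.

I_yy ≈ 5.81 × 10⁷ mm⁴

Decompose the section into non-overlapping parts with the origin at the bottom-left of its bounding rectangle.
Plate: 225 × 70, A = 15 750 mm², x = 112.5 mm, Ī = 66 445 313 mm⁴.
Hole 1 (subtracted): ⌀32, A = 804.25 mm², x = 45 mm, Ī = 51 472 mm⁴.
Hole 2 (subtracted): ⌀32, A = 804.25 mm², x = 90 mm, Ī = 51 472 mm⁴.
Hole 3 (subtracted): ⌀32, A = 804.25 mm², x = 135 mm, Ī = 51 472 mm⁴.
Hole 4 (subtracted): ⌀32, A = 804.25 mm², x = 180 mm, Ī = 51 472 mm⁴.
By symmetry the centroid is at mid-width, x̄ = 112.5 mm.
Transfer each piece to the centroidal y-axis using Ī + A·d² with d = x − 112.5:
  plate: d = 0 mm → contributes +66 445 313 mm⁴
  hole 1: d = -67.5 mm → contributes −3 715 826 mm⁴
  hole 2: d = -22.5 mm → contributes −458 622 mm⁴
  hole 3: d = 22.5 mm → contributes −458 622 mm⁴
  hole 4: d = 67.5 mm → contributes −3 715 826 mm⁴
Total I = 58 096 417 mm⁴.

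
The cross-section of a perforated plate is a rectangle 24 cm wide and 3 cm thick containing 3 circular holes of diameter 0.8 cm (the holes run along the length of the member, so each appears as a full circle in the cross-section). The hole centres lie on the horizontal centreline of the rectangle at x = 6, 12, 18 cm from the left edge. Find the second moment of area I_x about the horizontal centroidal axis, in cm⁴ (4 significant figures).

I_x ≈ 53.94 cm⁴

Decompose the section into non-overlapping parts with the origin at the bottom-left of its bounding rectangle.
Plate: 24 × 3, A = 72 cm², y = 1.5 cm, Ī = 54 cm⁴.
Hole 1 (subtracted): ⌀0.8, A = 0.502655 cm², y = 1.5 cm, Ī = 0.0201062 cm⁴.
Hole 2 (subtracted): ⌀0.8, A = 0.502655 cm², y = 1.5 cm, Ī = 0.0201062 cm⁴.
Hole 3 (subtracted): ⌀0.8, A = 0.502655 cm², y = 1.5 cm, Ī = 0.0201062 cm⁴.
By symmetry the centroid is at mid-height, ȳ = 1.5 cm.
All pieces are centred on the horizontal centroidal axis, so I = ΣĪ (holes subtracted) = 53.9397 cm⁴.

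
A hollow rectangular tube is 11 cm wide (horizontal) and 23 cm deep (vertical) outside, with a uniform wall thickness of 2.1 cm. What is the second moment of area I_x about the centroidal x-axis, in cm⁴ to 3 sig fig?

Break the section into simple shapes (no overlaps), measuring from the bottom-left corner of the bounding box.
Outer rectangle: 11 × 23, A = 253 cm², y = 11.5 cm, Ī = 11 153 cm⁴.
Inner void (subtracted): 6.8 × 18.8, A = 127.84 cm², y = 11.5 cm, Ī = 3765.3 cm⁴.
By symmetry the centroid is at mid-height, ȳ = 11.5 cm.
All pieces are centred on the centroidal x-axis, so I = ΣĪ (holes subtracted) = 7387.8 cm⁴.

I_x ≈ 7390 cm⁴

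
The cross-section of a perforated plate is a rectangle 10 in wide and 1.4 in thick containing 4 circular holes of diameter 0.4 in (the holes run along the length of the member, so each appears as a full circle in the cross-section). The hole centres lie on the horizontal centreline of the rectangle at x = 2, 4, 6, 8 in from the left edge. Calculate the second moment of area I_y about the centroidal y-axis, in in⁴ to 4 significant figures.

I_y ≈ 114.1 in⁴

Treat the section as a set of non-overlapping primitives; coordinates are from the bounding-box lower-left.
Plate: 10 × 1.4, A = 14 in², x = 5 in, Ī = 116.667 in⁴.
Hole 1 (subtracted): ⌀0.4, A = 0.125664 in², x = 2 in, Ī = 0.00125664 in⁴.
Hole 2 (subtracted): ⌀0.4, A = 0.125664 in², x = 4 in, Ī = 0.00125664 in⁴.
Hole 3 (subtracted): ⌀0.4, A = 0.125664 in², x = 6 in, Ī = 0.00125664 in⁴.
Hole 4 (subtracted): ⌀0.4, A = 0.125664 in², x = 8 in, Ī = 0.00125664 in⁴.
By symmetry the centroid is at mid-width, x̄ = 5 in.
Transfer each piece to the centroidal y-axis using Ī + A·d² with d = x − 5:
  plate: d = 0 in → contributes +116.667 in⁴
  hole 1: d = -3 in → contributes −1.13223 in⁴
  hole 2: d = -1 in → contributes −0.12692 in⁴
  hole 3: d = 1 in → contributes −0.12692 in⁴
  hole 4: d = 3 in → contributes −1.13223 in⁴
Total I = 114.148 in⁴.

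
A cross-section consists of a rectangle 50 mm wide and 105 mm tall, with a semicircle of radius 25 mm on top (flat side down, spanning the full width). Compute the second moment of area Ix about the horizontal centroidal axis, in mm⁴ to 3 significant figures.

Treat the section as a set of non-overlapping primitives; coordinates are from the bounding-box lower-left.
Rectangular body: 50 × 105, A = 5 250 mm², y = 52.5 mm, Ī = 4 823 438 mm⁴.
Semicircular cap: semicircle r = 25, A = 981.75 mm², y = 115.61 mm, Ī = 42 874 mm⁴.
Centroid: ȳ = ΣA·y / ΣA = 62.442 mm.
Transfer each piece to the horizontal centroidal axis using Ī + A·d² with d = y − 62.442:
  rectangular body: d = -9.9424 mm → contributes +5 342 405 mm⁴
  semicircular cap: d = 53.168 mm → contributes +2 818 108 mm⁴
Total I = 8 160 513 mm⁴.

Ix ≈ 8.16 × 10⁶ mm⁴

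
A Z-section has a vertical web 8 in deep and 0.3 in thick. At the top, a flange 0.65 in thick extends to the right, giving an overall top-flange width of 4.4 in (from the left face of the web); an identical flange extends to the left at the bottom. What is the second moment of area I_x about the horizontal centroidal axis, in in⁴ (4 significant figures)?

Split into non-overlapping primitives; take the origin at the lower-left of the bounding box.
Web: 0.3 × 8, A = 2.4 in², y = 4 in, Ī = 12.8 in⁴.
Top flange (beyond web): 4.1 × 0.65, A = 2.665 in², y = 7.675 in, Ī = 0.0938302 in⁴.
Bottom flange (beyond web): 4.1 × 0.65, A = 2.665 in², y = 0.325 in, Ī = 0.0938302 in⁴.
Centroid: ȳ = ΣA·y / ΣA = 4 in.
Transfer each piece to the horizontal centroidal axis using Ī + A·d² with d = y − 4:
  web: d = 0 in → contributes +12.8 in⁴
  top flange (beyond web): d = 3.675 in → contributes +36.0863 in⁴
  bottom flange (beyond web): d = -3.675 in → contributes +36.0863 in⁴
Total I = 84.9726 in⁴.

I_x ≈ 84.97 in⁴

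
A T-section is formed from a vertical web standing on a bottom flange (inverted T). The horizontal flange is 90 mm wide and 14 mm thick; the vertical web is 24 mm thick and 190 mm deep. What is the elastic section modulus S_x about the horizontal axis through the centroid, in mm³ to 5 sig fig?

S_x ≈ 2.0507 × 10⁵ mm³

Treat the section as a set of non-overlapping primitives; coordinates are from the bounding-box lower-left.
Flange: 90 × 14, A = 1 260 mm², y = 7 mm, Ī = 20 580 mm⁴.
Web: 24 × 190, A = 4 560 mm², y = 109 mm, Ī = 13 718 000 mm⁴.
Centroid: ȳ = ΣA·y / ΣA = 86.91753 mm.
Transfer each piece to the horizontal axis through the centroid using Ī + A·d² with d = y − 86.91753:
  flange: d = -79.91753 mm → contributes +8 067 962 mm⁴
  web: d = 22.08247 mm → contributes +15 941 619 mm⁴
Total I = 24 009 580 mm⁴.
Extreme fibre distance c = 117.0825 mm; S = I/c = 205065.5 mm³.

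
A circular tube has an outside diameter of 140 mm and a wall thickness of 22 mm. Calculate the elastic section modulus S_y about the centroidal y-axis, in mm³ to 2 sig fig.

S_y ≈ 2.1 × 10⁵ mm³

Treat the section as a set of non-overlapping primitives; coordinates are from the bounding-box lower-left.
Outer circle: ⌀140, A = 15 394 mm², x = 70 mm, Ī = 18 857 410 mm⁴.
Bore (subtracted): ⌀96, A = 7 238 mm², x = 70 mm, Ī = 4 169 220 mm⁴.
By symmetry the centroid is at mid-width, x̄ = 70 mm.
All pieces are centred on the centroidal y-axis, so I = ΣĪ (holes subtracted) = 14 688 190 mm⁴.
Extreme fibre distance c = 70 mm; S = I/c = 209 831 mm³.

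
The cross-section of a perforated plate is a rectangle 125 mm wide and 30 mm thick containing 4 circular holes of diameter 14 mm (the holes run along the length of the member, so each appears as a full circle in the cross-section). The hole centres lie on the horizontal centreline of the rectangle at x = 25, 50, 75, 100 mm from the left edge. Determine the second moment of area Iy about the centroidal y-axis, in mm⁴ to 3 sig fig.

Iy ≈ 4.39 × 10⁶ mm⁴

Treat the section as a set of non-overlapping primitives; coordinates are from the bounding-box lower-left.
Plate: 125 × 30, A = 3 750 mm², x = 62.5 mm, Ī = 4 882 813 mm⁴.
Hole 1 (subtracted): ⌀14, A = 153.94 mm², x = 25 mm, Ī = 1885.7 mm⁴.
Hole 2 (subtracted): ⌀14, A = 153.94 mm², x = 50 mm, Ī = 1885.7 mm⁴.
Hole 3 (subtracted): ⌀14, A = 153.94 mm², x = 75 mm, Ī = 1885.7 mm⁴.
Hole 4 (subtracted): ⌀14, A = 153.94 mm², x = 100 mm, Ī = 1885.7 mm⁴.
By symmetry the centroid is at mid-width, x̄ = 62.5 mm.
Transfer each piece to the centroidal y-axis using Ī + A·d² with d = x − 62.5:
  plate: d = 0 mm → contributes +4 882 813 mm⁴
  hole 1: d = -37.5 mm → contributes −218 361 mm⁴
  hole 2: d = -12.5 mm → contributes −25 939 mm⁴
  hole 3: d = 12.5 mm → contributes −25 939 mm⁴
  hole 4: d = 37.5 mm → contributes −218 361 mm⁴
Total I = 4 394 213 mm⁴.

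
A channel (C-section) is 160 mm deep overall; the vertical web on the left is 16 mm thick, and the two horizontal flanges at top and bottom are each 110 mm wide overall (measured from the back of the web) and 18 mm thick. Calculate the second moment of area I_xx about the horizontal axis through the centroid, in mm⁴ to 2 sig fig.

Treat the section as a set of non-overlapping primitives; coordinates are from the bounding-box lower-left.
Web: 16 × 160, A = 2 560 mm², y = 80 mm, Ī = 5 461 333 mm⁴.
Top flange (beyond web): 94 × 18, A = 1 692 mm², y = 151 mm, Ī = 45 684 mm⁴.
Bottom flange (beyond web): 94 × 18, A = 1 692 mm², y = 9 mm, Ī = 45 684 mm⁴.
By symmetry the centroid is at mid-height, ȳ = 80 mm.
Transfer each piece to the horizontal axis through the centroid using Ī + A·d² with d = y − 80:
  web: d = 0 mm → contributes +5 461 333 mm⁴
  top flange (beyond web): d = 71 mm → contributes +8 575 056 mm⁴
  bottom flange (beyond web): d = -71 mm → contributes +8 575 056 mm⁴
Total I = 22 611 445 mm⁴.

I_xx ≈ 2.3 × 10⁷ mm⁴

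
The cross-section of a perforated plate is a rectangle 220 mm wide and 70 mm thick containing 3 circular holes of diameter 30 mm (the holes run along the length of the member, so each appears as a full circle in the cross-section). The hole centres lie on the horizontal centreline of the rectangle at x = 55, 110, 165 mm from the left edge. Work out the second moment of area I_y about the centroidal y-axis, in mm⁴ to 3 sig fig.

I_y ≈ 5.77 × 10⁷ mm⁴

Treat the section as a set of non-overlapping primitives; coordinates are from the bounding-box lower-left.
Plate: 220 × 70, A = 15 400 mm², x = 110 mm, Ī = 62 113 333 mm⁴.
Hole 1 (subtracted): ⌀30, A = 706.86 mm², x = 55 mm, Ī = 39 761 mm⁴.
Hole 2 (subtracted): ⌀30, A = 706.86 mm², x = 110 mm, Ī = 39 761 mm⁴.
Hole 3 (subtracted): ⌀30, A = 706.86 mm², x = 165 mm, Ī = 39 761 mm⁴.
By symmetry the centroid is at mid-width, x̄ = 110 mm.
Transfer each piece to the centroidal y-axis using Ī + A·d² with d = x − 110:
  plate: d = 0 mm → contributes +62 113 333 mm⁴
  hole 1: d = -55 mm → contributes −2 178 007 mm⁴
  hole 2: d = 0 mm → contributes −39 761 mm⁴
  hole 3: d = 55 mm → contributes −2 178 007 mm⁴
Total I = 57 717 558 mm⁴.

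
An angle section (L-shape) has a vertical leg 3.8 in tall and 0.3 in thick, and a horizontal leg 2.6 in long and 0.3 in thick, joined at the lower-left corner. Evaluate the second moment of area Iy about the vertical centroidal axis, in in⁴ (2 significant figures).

Break the section into simple shapes (no overlaps), measuring from the bottom-left corner of the bounding box.
Vertical leg: 0.3 × 3.8, A = 1.14 in², x = 0.15 in, Ī = 0.00855 in⁴.
Horizontal leg (remainder): 2.3 × 0.3, A = 0.69 in², x = 1.45 in, Ī = 0.3042 in⁴.
Centroid: x̄ = ΣA·x / ΣA = 0.6402 in.
Transfer each piece to the vertical centroidal axis using Ī + A·d² with d = x − 0.6402:
  vertical leg: d = -0.4902 in → contributes +0.2824 in⁴
  horizontal leg (remainder): d = 0.8098 in → contributes +0.7567 in⁴
Total I = 1.039 in⁴.

Iy ≈ 1.0 in⁴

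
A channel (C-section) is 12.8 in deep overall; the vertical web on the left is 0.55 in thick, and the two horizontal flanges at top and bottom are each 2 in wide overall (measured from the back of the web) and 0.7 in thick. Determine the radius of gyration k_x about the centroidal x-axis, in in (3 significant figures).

Treat the section as a set of non-overlapping primitives; coordinates are from the bounding-box lower-left.
Web: 0.55 × 12.8, A = 7.04 in², y = 6.4 in, Ī = 96.119 in⁴.
Top flange (beyond web): 1.45 × 0.7, A = 1.015 in², y = 12.45 in, Ī = 0.041446 in⁴.
Bottom flange (beyond web): 1.45 × 0.7, A = 1.015 in², y = 0.35 in, Ī = 0.041446 in⁴.
By symmetry the centroid is at mid-height, ȳ = 6.4 in.
Transfer each piece to the centroidal x-axis using Ī + A·d² with d = y − 6.4:
  web: d = 0 in → contributes +96.119 in⁴
  top flange (beyond web): d = 6.05 in → contributes +37.193 in⁴
  bottom flange (beyond web): d = -6.05 in → contributes +37.193 in⁴
Total I = 170.51 in⁴.
Radius of gyration: k = √(I/A) = √(170.51 / 9.07) = 4.3358 in.

k_x ≈ 4.34 in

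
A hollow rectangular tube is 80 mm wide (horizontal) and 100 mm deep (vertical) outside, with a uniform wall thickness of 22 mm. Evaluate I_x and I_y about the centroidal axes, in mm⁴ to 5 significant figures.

Break the section into simple shapes (no overlaps), measuring from the bottom-left corner of the bounding box.
Outer rectangle: 80 × 100, A = 8 000 mm², y = 50 mm, Ī = 6 666 667 mm⁴.
Inner void (subtracted): 36 × 56, A = 2 016 mm², y = 50 mm, Ī = 526 848 mm⁴.
By symmetry the centroid is at mid-height, ȳ = 50 mm.
All pieces are centred on the centroidal x-axis, so I = ΣĪ (holes subtracted) = 6 139 819 mm⁴.
Repeating about the centroidal y-axis gives I_y = 4 048 939 mm⁴.

I_x ≈ 6.1398 × 10⁶ mm⁴, I_y ≈ 4.0489 × 10⁶ mm⁴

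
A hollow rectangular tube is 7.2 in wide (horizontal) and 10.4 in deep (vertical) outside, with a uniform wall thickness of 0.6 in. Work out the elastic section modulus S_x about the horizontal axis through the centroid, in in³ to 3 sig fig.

S_x ≈ 54.9 in³

Treat the section as a set of non-overlapping primitives; coordinates are from the bounding-box lower-left.
Outer rectangle: 7.2 × 10.4, A = 74.88 in², y = 5.2 in, Ī = 674.92 in⁴.
Inner void (subtracted): 6 × 9.2, A = 55.2 in², y = 5.2 in, Ī = 389.34 in⁴.
By symmetry the centroid is at mid-height, ȳ = 5.2 in.
All pieces are centred on the horizontal axis through the centroid, so I = ΣĪ (holes subtracted) = 285.57 in⁴.
Extreme fibre distance c = 5.2 in; S = I/c = 54.918 in³.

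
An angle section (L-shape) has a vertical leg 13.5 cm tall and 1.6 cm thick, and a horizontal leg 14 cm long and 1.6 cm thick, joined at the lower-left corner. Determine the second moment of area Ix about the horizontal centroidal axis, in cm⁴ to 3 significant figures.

Break the section into simple shapes (no overlaps), measuring from the bottom-left corner of the bounding box.
Vertical leg: 1.6 × 13.5, A = 21.6 cm², y = 6.75 cm, Ī = 328.05 cm⁴.
Horizontal leg (remainder): 12.4 × 1.6, A = 19.84 cm², y = 0.8 cm, Ī = 4.2325 cm⁴.
Centroid: ȳ = ΣA·y / ΣA = 3.9014 cm.
Transfer each piece to the horizontal centroidal axis using Ī + A·d² with d = y − 3.9014:
  vertical leg: d = 2.8486 cm → contributes +503.33 cm⁴
  horizontal leg (remainder): d = -3.1014 cm → contributes +195.06 cm⁴
Total I = 698.39 cm⁴.

Ix ≈ 698 cm⁴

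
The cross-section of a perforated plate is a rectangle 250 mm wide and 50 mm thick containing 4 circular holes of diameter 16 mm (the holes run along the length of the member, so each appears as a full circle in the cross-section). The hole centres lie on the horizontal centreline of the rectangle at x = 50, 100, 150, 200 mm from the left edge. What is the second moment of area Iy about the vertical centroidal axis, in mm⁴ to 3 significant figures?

Iy ≈ 6.26 × 10⁷ mm⁴

Decompose the section into non-overlapping parts with the origin at the bottom-left of its bounding rectangle.
Plate: 250 × 50, A = 12 500 mm², x = 125 mm, Ī = 65 104 167 mm⁴.
Hole 1 (subtracted): ⌀16, A = 201.06 mm², x = 50 mm, Ī = 3 217 mm⁴.
Hole 2 (subtracted): ⌀16, A = 201.06 mm², x = 100 mm, Ī = 3 217 mm⁴.
Hole 3 (subtracted): ⌀16, A = 201.06 mm², x = 150 mm, Ī = 3 217 mm⁴.
Hole 4 (subtracted): ⌀16, A = 201.06 mm², x = 200 mm, Ī = 3 217 mm⁴.
By symmetry the centroid is at mid-width, x̄ = 125 mm.
Transfer each piece to the vertical centroidal axis using Ī + A·d² with d = x − 125:
  plate: d = 0 mm → contributes +65 104 167 mm⁴
  hole 1: d = -75 mm → contributes −1 134 190 mm⁴
  hole 2: d = -25 mm → contributes −128 881 mm⁴
  hole 3: d = 25 mm → contributes −128 881 mm⁴
  hole 4: d = 75 mm → contributes −1 134 190 mm⁴
Total I = 62 578 025 mm⁴.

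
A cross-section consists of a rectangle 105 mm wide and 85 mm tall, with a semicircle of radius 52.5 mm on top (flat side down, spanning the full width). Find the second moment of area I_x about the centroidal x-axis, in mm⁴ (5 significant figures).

I_x ≈ 1.8442 × 10⁷ mm⁴

Decompose the section into non-overlapping parts with the origin at the bottom-left of its bounding rectangle.
Rectangular body: 105 × 85, A = 8 925 mm², y = 42.5 mm, Ī = 5 373 594 mm⁴.
Semicircular cap: semicircle r = 52.5, A = 4329.507 mm², y = 107.2817 mm, Ī = 833814.2 mm⁴.
Centroid: ȳ = ΣA·y / ΣA = 63.66056 mm.
Transfer each piece to the centroidal x-axis using Ī + A·d² with d = y − 63.66056:
  rectangular body: d = -21.16056 mm → contributes +9 369 935 mm⁴
  semicircular cap: d = 43.62113 mm → contributes +9 072 014 mm⁴
Total I = 18 441 949 mm⁴.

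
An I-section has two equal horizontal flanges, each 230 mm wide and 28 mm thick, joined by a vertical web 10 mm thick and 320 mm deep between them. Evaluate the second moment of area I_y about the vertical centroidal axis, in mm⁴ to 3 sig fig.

I_y ≈ 5.68 × 10⁷ mm⁴

Break the section into simple shapes (no overlaps), measuring from the bottom-left corner of the bounding box.
Bottom flange: 230 × 28, A = 6 440 mm², x = 115 mm, Ī = 28 389 667 mm⁴.
Web: 10 × 320, A = 3 200 mm², x = 115 mm, Ī = 26 667 mm⁴.
Top flange: 230 × 28, A = 6 440 mm², x = 115 mm, Ī = 28 389 667 mm⁴.
By symmetry the centroid is at mid-width, x̄ = 115 mm.
All pieces are centred on the vertical centroidal axis, so I = ΣĪ = 56 806 000 mm⁴.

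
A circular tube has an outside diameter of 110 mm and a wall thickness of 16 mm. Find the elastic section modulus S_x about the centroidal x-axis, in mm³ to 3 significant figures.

S_x ≈ 9.76 × 10⁴ mm³

Split into non-overlapping primitives; take the origin at the lower-left of the bounding box.
Outer circle: ⌀110, A = 9503.3 mm², y = 55 mm, Ī = 7 186 884 mm⁴.
Bore (subtracted): ⌀78, A = 4778.4 mm², y = 55 mm, Ī = 1 816 972 mm⁴.
By symmetry the centroid is at mid-height, ȳ = 55 mm.
All pieces are centred on the centroidal x-axis, so I = ΣĪ (holes subtracted) = 5 369 912 mm⁴.
Extreme fibre distance c = 55 mm; S = I/c = 97 635 mm³.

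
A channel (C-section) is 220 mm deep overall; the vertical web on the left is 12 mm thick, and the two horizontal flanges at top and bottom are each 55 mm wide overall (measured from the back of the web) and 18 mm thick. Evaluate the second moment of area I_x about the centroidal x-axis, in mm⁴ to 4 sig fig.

I_x ≈ 2.648 × 10⁷ mm⁴

Split into non-overlapping primitives; take the origin at the lower-left of the bounding box.
Web: 12 × 220, A = 2 640 mm², y = 110 mm, Ī = 10 648 000 mm⁴.
Top flange (beyond web): 43 × 18, A = 774 mm², y = 211 mm, Ī = 20 898 mm⁴.
Bottom flange (beyond web): 43 × 18, A = 774 mm², y = 9 mm, Ī = 20 898 mm⁴.
By symmetry the centroid is at mid-height, ȳ = 110 mm.
Transfer each piece to the centroidal x-axis using Ī + A·d² with d = y − 110:
  web: d = 0 mm → contributes +10 648 000 mm⁴
  top flange (beyond web): d = 101 mm → contributes +7 916 472 mm⁴
  bottom flange (beyond web): d = -101 mm → contributes +7 916 472 mm⁴
Total I = 26 480 944 mm⁴.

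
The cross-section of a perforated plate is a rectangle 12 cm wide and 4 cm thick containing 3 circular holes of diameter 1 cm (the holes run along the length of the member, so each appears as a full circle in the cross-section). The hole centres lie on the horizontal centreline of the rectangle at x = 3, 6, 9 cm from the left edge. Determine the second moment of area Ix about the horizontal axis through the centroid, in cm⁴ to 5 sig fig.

Ix ≈ 63.853 cm⁴

Treat the section as a set of non-overlapping primitives; coordinates are from the bounding-box lower-left.
Plate: 12 × 4, A = 48 cm², y = 2 cm, Ī = 64 cm⁴.
Hole 1 (subtracted): ⌀1, A = 0.7853982 cm², y = 2 cm, Ī = 0.04908739 cm⁴.
Hole 2 (subtracted): ⌀1, A = 0.7853982 cm², y = 2 cm, Ī = 0.04908739 cm⁴.
Hole 3 (subtracted): ⌀1, A = 0.7853982 cm², y = 2 cm, Ī = 0.04908739 cm⁴.
By symmetry the centroid is at mid-height, ȳ = 2 cm.
All pieces are centred on the horizontal axis through the centroid, so I = ΣĪ (holes subtracted) = 63.85274 cm⁴.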